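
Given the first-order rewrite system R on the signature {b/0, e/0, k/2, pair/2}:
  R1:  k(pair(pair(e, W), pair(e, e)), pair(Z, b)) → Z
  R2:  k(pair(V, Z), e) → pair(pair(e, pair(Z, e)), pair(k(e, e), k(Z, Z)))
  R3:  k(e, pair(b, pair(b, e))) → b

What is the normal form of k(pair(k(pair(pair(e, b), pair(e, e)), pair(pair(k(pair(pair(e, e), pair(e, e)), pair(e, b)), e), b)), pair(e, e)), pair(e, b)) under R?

1. k(pair(k(pair(pair(e, b), pair(e, e)), pair(pair(k(pair(pair(e, e), pair(e, e)), pair(e, b)), e), b)), pair(e, e)), pair(e, b))  →  k(pair(pair(k(pair(pair(e, e), pair(e, e)), pair(e, b)), e), pair(e, e)), pair(e, b))   [R1 at 1.1]
2. k(pair(pair(k(pair(pair(e, e), pair(e, e)), pair(e, b)), e), pair(e, e)), pair(e, b))  →  k(pair(pair(e, e), pair(e, e)), pair(e, b))   [R1 at 1.1.1]
3. k(pair(pair(e, e), pair(e, e)), pair(e, b))  →  e   [R1 at ε]

e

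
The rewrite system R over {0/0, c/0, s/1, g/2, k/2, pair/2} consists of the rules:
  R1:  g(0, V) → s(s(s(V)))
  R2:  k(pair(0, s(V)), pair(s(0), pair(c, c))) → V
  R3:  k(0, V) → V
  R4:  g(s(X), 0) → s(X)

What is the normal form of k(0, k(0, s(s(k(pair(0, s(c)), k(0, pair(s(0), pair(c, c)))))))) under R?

1. k(0, k(0, s(s(k(pair(0, s(c)), k(0, pair(s(0), pair(c, c))))))))  →  k(0, s(s(k(pair(0, s(c)), k(0, pair(s(0), pair(c, c)))))))   [R3 at ε]
2. k(0, s(s(k(pair(0, s(c)), k(0, pair(s(0), pair(c, c)))))))  →  s(s(k(pair(0, s(c)), k(0, pair(s(0), pair(c, c))))))   [R3 at ε]
3. s(s(k(pair(0, s(c)), k(0, pair(s(0), pair(c, c))))))  →  s(s(k(pair(0, s(c)), pair(s(0), pair(c, c)))))   [R3 at 1.1.2]
4. s(s(k(pair(0, s(c)), pair(s(0), pair(c, c)))))  →  s(s(c))   [R2 at 1.1]

s(s(c))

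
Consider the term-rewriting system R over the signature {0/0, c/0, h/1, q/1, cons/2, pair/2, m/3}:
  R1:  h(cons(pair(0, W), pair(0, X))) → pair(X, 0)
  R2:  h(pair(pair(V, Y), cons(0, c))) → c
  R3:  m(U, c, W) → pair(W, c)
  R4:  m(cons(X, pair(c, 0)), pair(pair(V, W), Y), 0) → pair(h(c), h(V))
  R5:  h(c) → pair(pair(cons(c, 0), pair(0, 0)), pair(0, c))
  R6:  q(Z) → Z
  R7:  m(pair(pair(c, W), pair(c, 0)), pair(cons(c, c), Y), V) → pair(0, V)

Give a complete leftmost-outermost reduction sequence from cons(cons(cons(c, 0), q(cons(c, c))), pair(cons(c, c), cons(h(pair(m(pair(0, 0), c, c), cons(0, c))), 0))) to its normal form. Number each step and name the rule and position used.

cons(cons(cons(c, 0), cons(c, c)), pair(cons(c, c), cons(c, 0)))

1. cons(cons(cons(c, 0), q(cons(c, c))), pair(cons(c, c), cons(h(pair(m(pair(0, 0), c, c), cons(0, c))), 0)))  →  cons(cons(cons(c, 0), cons(c, c)), pair(cons(c, c), cons(h(pair(m(pair(0, 0), c, c), cons(0, c))), 0)))   [R6 at 1.2]
2. cons(cons(cons(c, 0), cons(c, c)), pair(cons(c, c), cons(h(pair(m(pair(0, 0), c, c), cons(0, c))), 0)))  →  cons(cons(cons(c, 0), cons(c, c)), pair(cons(c, c), cons(h(pair(pair(c, c), cons(0, c))), 0)))   [R3 at 2.2.1.1.1]
3. cons(cons(cons(c, 0), cons(c, c)), pair(cons(c, c), cons(h(pair(pair(c, c), cons(0, c))), 0)))  →  cons(cons(cons(c, 0), cons(c, c)), pair(cons(c, c), cons(c, 0)))   [R2 at 2.2.1]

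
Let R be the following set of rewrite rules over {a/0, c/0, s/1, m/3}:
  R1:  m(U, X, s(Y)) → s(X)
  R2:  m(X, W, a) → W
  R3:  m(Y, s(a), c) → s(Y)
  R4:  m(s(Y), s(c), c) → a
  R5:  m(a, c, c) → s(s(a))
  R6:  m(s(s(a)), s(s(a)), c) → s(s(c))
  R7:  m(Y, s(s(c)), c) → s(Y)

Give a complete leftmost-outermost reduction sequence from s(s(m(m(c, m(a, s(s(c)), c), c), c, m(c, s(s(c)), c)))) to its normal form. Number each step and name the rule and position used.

1. s(s(m(m(c, m(a, s(s(c)), c), c), c, m(c, s(s(c)), c))))  →  s(s(m(m(c, s(a), c), c, m(c, s(s(c)), c))))   [R7 at 1.1.1.2]
2. s(s(m(m(c, s(a), c), c, m(c, s(s(c)), c))))  →  s(s(m(s(c), c, m(c, s(s(c)), c))))   [R3 at 1.1.1]
3. s(s(m(s(c), c, m(c, s(s(c)), c))))  →  s(s(m(s(c), c, s(c))))   [R7 at 1.1.3]
4. s(s(m(s(c), c, s(c))))  →  s(s(s(c)))   [R1 at 1.1]

s(s(s(c)))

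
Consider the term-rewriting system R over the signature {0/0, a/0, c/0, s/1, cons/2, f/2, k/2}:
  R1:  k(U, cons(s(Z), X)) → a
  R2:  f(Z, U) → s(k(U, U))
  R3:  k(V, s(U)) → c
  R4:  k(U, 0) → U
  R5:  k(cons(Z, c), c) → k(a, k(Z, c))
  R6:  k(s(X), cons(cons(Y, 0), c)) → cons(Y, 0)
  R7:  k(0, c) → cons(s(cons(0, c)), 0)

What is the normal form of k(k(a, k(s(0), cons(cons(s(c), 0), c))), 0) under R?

1. k(k(a, k(s(0), cons(cons(s(c), 0), c))), 0)  →  k(a, k(s(0), cons(cons(s(c), 0), c)))   [R4 at ε]
2. k(a, k(s(0), cons(cons(s(c), 0), c)))  →  k(a, cons(s(c), 0))   [R6 at 2]
3. k(a, cons(s(c), 0))  →  a   [R1 at ε]

a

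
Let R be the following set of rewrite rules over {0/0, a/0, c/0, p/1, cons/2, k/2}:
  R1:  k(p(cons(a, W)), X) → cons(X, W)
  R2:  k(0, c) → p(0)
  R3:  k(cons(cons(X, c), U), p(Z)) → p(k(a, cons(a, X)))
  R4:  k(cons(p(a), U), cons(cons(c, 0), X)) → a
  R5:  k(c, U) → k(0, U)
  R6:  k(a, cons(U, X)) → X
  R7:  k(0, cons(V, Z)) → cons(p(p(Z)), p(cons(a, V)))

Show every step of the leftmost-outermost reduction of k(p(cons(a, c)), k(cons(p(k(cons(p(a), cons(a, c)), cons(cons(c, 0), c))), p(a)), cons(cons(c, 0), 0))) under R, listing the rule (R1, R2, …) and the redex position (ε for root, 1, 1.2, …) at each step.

1. k(p(cons(a, c)), k(cons(p(k(cons(p(a), cons(a, c)), cons(cons(c, 0), c))), p(a)), cons(cons(c, 0), 0)))  →  cons(k(cons(p(k(cons(p(a), cons(a, c)), cons(cons(c, 0), c))), p(a)), cons(cons(c, 0), 0)), c)   [R1 at ε]
2. cons(k(cons(p(k(cons(p(a), cons(a, c)), cons(cons(c, 0), c))), p(a)), cons(cons(c, 0), 0)), c)  →  cons(k(cons(p(a), p(a)), cons(cons(c, 0), 0)), c)   [R4 at 1.1.1.1]
3. cons(k(cons(p(a), p(a)), cons(cons(c, 0), 0)), c)  →  cons(a, c)   [R4 at 1]

cons(a, c)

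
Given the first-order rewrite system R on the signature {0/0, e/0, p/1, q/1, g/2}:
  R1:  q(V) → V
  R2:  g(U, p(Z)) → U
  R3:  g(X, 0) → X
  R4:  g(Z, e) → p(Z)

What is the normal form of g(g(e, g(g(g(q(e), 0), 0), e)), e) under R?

p(e)

1. g(g(e, g(g(g(q(e), 0), 0), e)), e)  →  p(g(e, g(g(g(q(e), 0), 0), e)))   [R4 at ε]
2. p(g(e, g(g(g(q(e), 0), 0), e)))  →  p(g(e, p(g(g(q(e), 0), 0))))   [R4 at 1.2]
3. p(g(e, p(g(g(q(e), 0), 0))))  →  p(e)   [R2 at 1]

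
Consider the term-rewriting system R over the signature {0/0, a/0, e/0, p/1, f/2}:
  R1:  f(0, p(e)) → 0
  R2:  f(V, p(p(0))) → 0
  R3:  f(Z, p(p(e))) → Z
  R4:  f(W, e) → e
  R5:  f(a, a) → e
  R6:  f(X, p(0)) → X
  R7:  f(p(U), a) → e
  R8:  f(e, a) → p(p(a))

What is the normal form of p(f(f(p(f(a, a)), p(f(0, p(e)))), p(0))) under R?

p(p(e))

1. p(f(f(p(f(a, a)), p(f(0, p(e)))), p(0)))  →  p(f(p(f(a, a)), p(f(0, p(e)))))   [R6 at 1]
2. p(f(p(f(a, a)), p(f(0, p(e)))))  →  p(f(p(e), p(f(0, p(e)))))   [R5 at 1.1.1]
3. p(f(p(e), p(f(0, p(e)))))  →  p(f(p(e), p(0)))   [R1 at 1.2.1]
4. p(f(p(e), p(0)))  →  p(p(e))   [R6 at 1]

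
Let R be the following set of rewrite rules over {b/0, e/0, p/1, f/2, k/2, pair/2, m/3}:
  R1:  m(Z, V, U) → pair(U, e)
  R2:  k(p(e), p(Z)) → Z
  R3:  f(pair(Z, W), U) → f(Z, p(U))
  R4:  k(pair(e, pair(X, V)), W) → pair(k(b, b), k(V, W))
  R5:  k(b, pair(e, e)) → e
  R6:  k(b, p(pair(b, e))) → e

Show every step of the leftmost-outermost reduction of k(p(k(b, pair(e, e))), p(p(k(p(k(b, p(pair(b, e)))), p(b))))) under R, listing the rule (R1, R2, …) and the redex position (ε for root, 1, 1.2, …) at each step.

1. k(p(k(b, pair(e, e))), p(p(k(p(k(b, p(pair(b, e)))), p(b)))))  →  k(p(e), p(p(k(p(k(b, p(pair(b, e)))), p(b)))))   [R5 at 1.1]
2. k(p(e), p(p(k(p(k(b, p(pair(b, e)))), p(b)))))  →  p(k(p(k(b, p(pair(b, e)))), p(b)))   [R2 at ε]
3. p(k(p(k(b, p(pair(b, e)))), p(b)))  →  p(k(p(e), p(b)))   [R6 at 1.1.1]
4. p(k(p(e), p(b)))  →  p(b)   [R2 at 1]

p(b)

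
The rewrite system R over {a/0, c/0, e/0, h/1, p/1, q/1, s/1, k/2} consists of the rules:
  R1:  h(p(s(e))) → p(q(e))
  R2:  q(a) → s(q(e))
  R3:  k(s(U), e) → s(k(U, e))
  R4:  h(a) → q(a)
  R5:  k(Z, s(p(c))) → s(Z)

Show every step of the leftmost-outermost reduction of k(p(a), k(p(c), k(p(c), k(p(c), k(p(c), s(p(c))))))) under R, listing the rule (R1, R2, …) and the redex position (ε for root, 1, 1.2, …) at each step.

1. k(p(a), k(p(c), k(p(c), k(p(c), k(p(c), s(p(c)))))))  →  k(p(a), k(p(c), k(p(c), k(p(c), s(p(c))))))   [R5 at 2.2.2.2]
2. k(p(a), k(p(c), k(p(c), k(p(c), s(p(c))))))  →  k(p(a), k(p(c), k(p(c), s(p(c)))))   [R5 at 2.2.2]
3. k(p(a), k(p(c), k(p(c), s(p(c)))))  →  k(p(a), k(p(c), s(p(c))))   [R5 at 2.2]
4. k(p(a), k(p(c), s(p(c))))  →  k(p(a), s(p(c)))   [R5 at 2]
5. k(p(a), s(p(c)))  →  s(p(a))   [R5 at ε]

s(p(a))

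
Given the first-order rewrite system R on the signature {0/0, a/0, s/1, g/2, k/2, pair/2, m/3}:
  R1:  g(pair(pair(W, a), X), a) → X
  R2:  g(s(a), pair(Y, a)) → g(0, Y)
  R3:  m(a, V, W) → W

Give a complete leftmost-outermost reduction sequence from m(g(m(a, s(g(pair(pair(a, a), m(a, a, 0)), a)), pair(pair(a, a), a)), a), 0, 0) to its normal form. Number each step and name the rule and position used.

1. m(g(m(a, s(g(pair(pair(a, a), m(a, a, 0)), a)), pair(pair(a, a), a)), a), 0, 0)  →  m(g(pair(pair(a, a), a), a), 0, 0)   [R3 at 1.1]
2. m(g(pair(pair(a, a), a), a), 0, 0)  →  m(a, 0, 0)   [R1 at 1]
3. m(a, 0, 0)  →  0   [R3 at ε]

0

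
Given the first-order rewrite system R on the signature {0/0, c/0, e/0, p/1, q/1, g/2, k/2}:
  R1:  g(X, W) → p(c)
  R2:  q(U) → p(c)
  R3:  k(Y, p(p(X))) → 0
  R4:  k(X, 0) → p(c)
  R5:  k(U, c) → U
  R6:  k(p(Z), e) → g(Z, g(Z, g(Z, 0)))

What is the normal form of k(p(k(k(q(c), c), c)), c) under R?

p(p(c))

1. k(p(k(k(q(c), c), c)), c)  →  p(k(k(q(c), c), c))   [R5 at ε]
2. p(k(k(q(c), c), c))  →  p(k(q(c), c))   [R5 at 1]
3. p(k(q(c), c))  →  p(q(c))   [R5 at 1]
4. p(q(c))  →  p(p(c))   [R2 at 1]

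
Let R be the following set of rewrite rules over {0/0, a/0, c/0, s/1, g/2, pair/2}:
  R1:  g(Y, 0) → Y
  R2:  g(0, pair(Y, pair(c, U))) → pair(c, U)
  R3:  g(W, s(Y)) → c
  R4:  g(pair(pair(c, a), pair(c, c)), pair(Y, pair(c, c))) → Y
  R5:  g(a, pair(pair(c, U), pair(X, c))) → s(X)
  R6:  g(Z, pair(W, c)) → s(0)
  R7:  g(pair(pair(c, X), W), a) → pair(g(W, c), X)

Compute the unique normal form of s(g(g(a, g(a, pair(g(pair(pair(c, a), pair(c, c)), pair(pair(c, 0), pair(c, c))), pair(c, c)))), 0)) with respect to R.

s(c)

1. s(g(g(a, g(a, pair(g(pair(pair(c, a), pair(c, c)), pair(pair(c, 0), pair(c, c))), pair(c, c)))), 0))  →  s(g(a, g(a, pair(g(pair(pair(c, a), pair(c, c)), pair(pair(c, 0), pair(c, c))), pair(c, c)))))   [R1 at 1]
2. s(g(a, g(a, pair(g(pair(pair(c, a), pair(c, c)), pair(pair(c, 0), pair(c, c))), pair(c, c)))))  →  s(g(a, g(a, pair(pair(c, 0), pair(c, c)))))   [R4 at 1.2.2.1]
3. s(g(a, g(a, pair(pair(c, 0), pair(c, c)))))  →  s(g(a, s(c)))   [R5 at 1.2]
4. s(g(a, s(c)))  →  s(c)   [R3 at 1]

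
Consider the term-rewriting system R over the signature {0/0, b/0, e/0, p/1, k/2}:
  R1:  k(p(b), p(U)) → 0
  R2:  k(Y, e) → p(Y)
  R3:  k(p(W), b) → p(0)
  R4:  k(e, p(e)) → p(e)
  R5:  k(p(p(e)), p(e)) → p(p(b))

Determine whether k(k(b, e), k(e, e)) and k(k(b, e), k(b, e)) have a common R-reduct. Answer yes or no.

Reduce t₁ = k(k(b, e), k(e, e)):
1. k(k(b, e), k(e, e))  →  k(p(b), k(e, e))   [R2 at 1]
2. k(p(b), k(e, e))  →  k(p(b), p(e))   [R2 at 2]
3. k(p(b), p(e))  →  0   [R1 at ε]

Reduce t₂ = k(k(b, e), k(b, e)):
1. k(k(b, e), k(b, e))  →  k(p(b), k(b, e))   [R2 at 1]
2. k(p(b), k(b, e))  →  k(p(b), p(b))   [R2 at 2]
3. k(p(b), p(b))  →  0   [R1 at ε]

yes — NF(t₁) = 0, NF(t₂) = 0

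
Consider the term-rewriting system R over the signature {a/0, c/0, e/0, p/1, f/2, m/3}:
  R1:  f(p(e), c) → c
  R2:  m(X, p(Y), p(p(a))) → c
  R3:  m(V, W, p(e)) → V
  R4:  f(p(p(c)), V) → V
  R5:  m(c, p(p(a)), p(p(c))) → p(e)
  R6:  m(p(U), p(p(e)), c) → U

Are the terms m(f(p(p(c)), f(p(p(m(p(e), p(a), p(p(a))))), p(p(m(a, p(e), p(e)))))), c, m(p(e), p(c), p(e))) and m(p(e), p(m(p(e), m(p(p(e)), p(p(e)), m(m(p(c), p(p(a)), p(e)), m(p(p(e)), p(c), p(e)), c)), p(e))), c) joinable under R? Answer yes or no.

Reduce t₁ = m(f(p(p(c)), f(p(p(m(p(e), p(a), p(p(a))))), p(p(m(a, p(e), p(e)))))), c, m(p(e), p(c), p(e))):
1. m(f(p(p(c)), f(p(p(m(p(e), p(a), p(p(a))))), p(p(m(a, p(e), p(e)))))), c, m(p(e), p(c), p(e)))  →  m(f(p(p(m(p(e), p(a), p(p(a))))), p(p(m(a, p(e), p(e))))), c, m(p(e), p(c), p(e)))   [R4 at 1]
2. m(f(p(p(m(p(e), p(a), p(p(a))))), p(p(m(a, p(e), p(e))))), c, m(p(e), p(c), p(e)))  →  m(f(p(p(c)), p(p(m(a, p(e), p(e))))), c, m(p(e), p(c), p(e)))   [R2 at 1.1.1.1]
3. m(f(p(p(c)), p(p(m(a, p(e), p(e))))), c, m(p(e), p(c), p(e)))  →  m(p(p(m(a, p(e), p(e)))), c, m(p(e), p(c), p(e)))   [R4 at 1]
4. m(p(p(m(a, p(e), p(e)))), c, m(p(e), p(c), p(e)))  →  m(p(p(a)), c, m(p(e), p(c), p(e)))   [R3 at 1.1.1]
5. m(p(p(a)), c, m(p(e), p(c), p(e)))  →  m(p(p(a)), c, p(e))   [R3 at 3]
6. m(p(p(a)), c, p(e))  →  p(p(a))   [R3 at ε]

Reduce t₂ = m(p(e), p(m(p(e), m(p(p(e)), p(p(e)), m(m(p(c), p(p(a)), p(e)), m(p(p(e)), p(c), p(e)), c)), p(e))), c):
1. m(p(e), p(m(p(e), m(p(p(e)), p(p(e)), m(m(p(c), p(p(a)), p(e)), m(p(p(e)), p(c), p(e)), c)), p(e))), c)  →  m(p(e), p(p(e)), c)   [R3 at 2.1]
2. m(p(e), p(p(e)), c)  →  e   [R6 at ε]

no — NF(t₁) = p(p(a)), NF(t₂) = e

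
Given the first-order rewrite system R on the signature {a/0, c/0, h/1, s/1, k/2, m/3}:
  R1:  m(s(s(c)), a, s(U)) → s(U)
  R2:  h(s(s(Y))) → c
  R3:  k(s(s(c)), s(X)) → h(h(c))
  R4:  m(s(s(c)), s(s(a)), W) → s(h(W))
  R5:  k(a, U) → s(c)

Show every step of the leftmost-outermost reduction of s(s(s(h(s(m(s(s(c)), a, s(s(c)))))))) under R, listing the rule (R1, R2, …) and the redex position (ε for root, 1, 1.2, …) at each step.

s(s(s(c)))

1. s(s(s(h(s(m(s(s(c)), a, s(s(c))))))))  →  s(s(s(h(s(s(s(c)))))))   [R1 at 1.1.1.1.1]
2. s(s(s(h(s(s(s(c)))))))  →  s(s(s(c)))   [R2 at 1.1.1]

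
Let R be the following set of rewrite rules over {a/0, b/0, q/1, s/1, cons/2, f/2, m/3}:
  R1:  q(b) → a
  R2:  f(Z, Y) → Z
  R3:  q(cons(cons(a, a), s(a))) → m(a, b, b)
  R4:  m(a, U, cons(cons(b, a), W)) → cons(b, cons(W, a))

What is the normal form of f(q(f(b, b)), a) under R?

1. f(q(f(b, b)), a)  →  q(f(b, b))   [R2 at ε]
2. q(f(b, b))  →  q(b)   [R2 at 1]
3. q(b)  →  a   [R1 at ε]

a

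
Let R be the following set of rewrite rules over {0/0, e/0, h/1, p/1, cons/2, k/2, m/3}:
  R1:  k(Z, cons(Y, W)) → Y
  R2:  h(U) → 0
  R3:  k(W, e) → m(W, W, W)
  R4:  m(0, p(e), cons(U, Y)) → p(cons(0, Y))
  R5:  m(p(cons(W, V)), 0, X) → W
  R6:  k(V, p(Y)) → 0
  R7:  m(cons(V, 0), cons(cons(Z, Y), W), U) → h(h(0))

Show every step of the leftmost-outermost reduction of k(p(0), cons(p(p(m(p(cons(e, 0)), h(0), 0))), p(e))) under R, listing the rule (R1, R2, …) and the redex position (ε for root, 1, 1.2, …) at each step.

p(p(e))

1. k(p(0), cons(p(p(m(p(cons(e, 0)), h(0), 0))), p(e)))  →  p(p(m(p(cons(e, 0)), h(0), 0)))   [R1 at ε]
2. p(p(m(p(cons(e, 0)), h(0), 0)))  →  p(p(m(p(cons(e, 0)), 0, 0)))   [R2 at 1.1.2]
3. p(p(m(p(cons(e, 0)), 0, 0)))  →  p(p(e))   [R5 at 1.1]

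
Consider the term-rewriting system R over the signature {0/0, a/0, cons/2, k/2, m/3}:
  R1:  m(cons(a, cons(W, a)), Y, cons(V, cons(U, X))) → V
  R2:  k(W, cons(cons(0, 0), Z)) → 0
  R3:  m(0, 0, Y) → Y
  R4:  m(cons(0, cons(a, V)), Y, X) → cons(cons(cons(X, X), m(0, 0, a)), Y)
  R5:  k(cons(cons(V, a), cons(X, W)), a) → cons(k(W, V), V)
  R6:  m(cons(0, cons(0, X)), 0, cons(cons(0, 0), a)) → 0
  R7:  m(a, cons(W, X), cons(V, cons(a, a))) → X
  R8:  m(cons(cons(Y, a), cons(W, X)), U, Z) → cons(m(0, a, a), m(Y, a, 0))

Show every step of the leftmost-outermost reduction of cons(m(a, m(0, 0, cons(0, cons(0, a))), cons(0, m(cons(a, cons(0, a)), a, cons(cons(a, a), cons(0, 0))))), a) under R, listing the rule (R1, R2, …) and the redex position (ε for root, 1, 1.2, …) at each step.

1. cons(m(a, m(0, 0, cons(0, cons(0, a))), cons(0, m(cons(a, cons(0, a)), a, cons(cons(a, a), cons(0, 0))))), a)  →  cons(m(a, cons(0, cons(0, a)), cons(0, m(cons(a, cons(0, a)), a, cons(cons(a, a), cons(0, 0))))), a)   [R3 at 1.2]
2. cons(m(a, cons(0, cons(0, a)), cons(0, m(cons(a, cons(0, a)), a, cons(cons(a, a), cons(0, 0))))), a)  →  cons(m(a, cons(0, cons(0, a)), cons(0, cons(a, a))), a)   [R1 at 1.3.2]
3. cons(m(a, cons(0, cons(0, a)), cons(0, cons(a, a))), a)  →  cons(cons(0, a), a)   [R7 at 1]

cons(cons(0, a), a)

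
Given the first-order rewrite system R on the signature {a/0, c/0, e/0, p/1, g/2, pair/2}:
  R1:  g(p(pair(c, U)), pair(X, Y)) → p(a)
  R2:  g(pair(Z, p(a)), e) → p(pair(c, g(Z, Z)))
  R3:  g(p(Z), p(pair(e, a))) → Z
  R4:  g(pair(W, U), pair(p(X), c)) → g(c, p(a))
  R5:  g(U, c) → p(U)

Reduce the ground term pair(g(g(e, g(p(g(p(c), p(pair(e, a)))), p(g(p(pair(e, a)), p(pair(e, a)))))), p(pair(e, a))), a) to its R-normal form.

pair(e, a)

1. pair(g(g(e, g(p(g(p(c), p(pair(e, a)))), p(g(p(pair(e, a)), p(pair(e, a)))))), p(pair(e, a))), a)  →  pair(g(g(e, g(p(c), p(g(p(pair(e, a)), p(pair(e, a)))))), p(pair(e, a))), a)   [R3 at 1.1.2.1.1]
2. pair(g(g(e, g(p(c), p(g(p(pair(e, a)), p(pair(e, a)))))), p(pair(e, a))), a)  →  pair(g(g(e, g(p(c), p(pair(e, a)))), p(pair(e, a))), a)   [R3 at 1.1.2.2.1]
3. pair(g(g(e, g(p(c), p(pair(e, a)))), p(pair(e, a))), a)  →  pair(g(g(e, c), p(pair(e, a))), a)   [R3 at 1.1.2]
4. pair(g(g(e, c), p(pair(e, a))), a)  →  pair(g(p(e), p(pair(e, a))), a)   [R5 at 1.1]
5. pair(g(p(e), p(pair(e, a))), a)  →  pair(e, a)   [R3 at 1]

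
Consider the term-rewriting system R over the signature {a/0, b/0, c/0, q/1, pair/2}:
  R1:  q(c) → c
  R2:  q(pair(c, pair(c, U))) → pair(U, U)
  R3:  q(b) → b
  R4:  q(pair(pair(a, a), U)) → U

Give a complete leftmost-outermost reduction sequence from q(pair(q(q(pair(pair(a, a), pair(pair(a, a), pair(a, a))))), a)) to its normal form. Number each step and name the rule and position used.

a

1. q(pair(q(q(pair(pair(a, a), pair(pair(a, a), pair(a, a))))), a))  →  q(pair(q(pair(pair(a, a), pair(a, a))), a))   [R4 at 1.1.1]
2. q(pair(q(pair(pair(a, a), pair(a, a))), a))  →  q(pair(pair(a, a), a))   [R4 at 1.1]
3. q(pair(pair(a, a), a))  →  a   [R4 at ε]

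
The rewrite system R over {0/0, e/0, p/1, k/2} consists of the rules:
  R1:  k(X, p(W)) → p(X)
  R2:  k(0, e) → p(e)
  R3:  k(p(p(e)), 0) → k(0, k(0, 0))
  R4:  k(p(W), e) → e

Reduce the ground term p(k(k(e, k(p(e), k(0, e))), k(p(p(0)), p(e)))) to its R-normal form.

1. p(k(k(e, k(p(e), k(0, e))), k(p(p(0)), p(e))))  →  p(k(k(e, k(p(e), p(e))), k(p(p(0)), p(e))))   [R2 at 1.1.2.2]
2. p(k(k(e, k(p(e), p(e))), k(p(p(0)), p(e))))  →  p(k(k(e, p(p(e))), k(p(p(0)), p(e))))   [R1 at 1.1.2]
3. p(k(k(e, p(p(e))), k(p(p(0)), p(e))))  →  p(k(p(e), k(p(p(0)), p(e))))   [R1 at 1.1]
4. p(k(p(e), k(p(p(0)), p(e))))  →  p(k(p(e), p(p(p(0)))))   [R1 at 1.2]
5. p(k(p(e), p(p(p(0)))))  →  p(p(p(e)))   [R1 at 1]

p(p(p(e)))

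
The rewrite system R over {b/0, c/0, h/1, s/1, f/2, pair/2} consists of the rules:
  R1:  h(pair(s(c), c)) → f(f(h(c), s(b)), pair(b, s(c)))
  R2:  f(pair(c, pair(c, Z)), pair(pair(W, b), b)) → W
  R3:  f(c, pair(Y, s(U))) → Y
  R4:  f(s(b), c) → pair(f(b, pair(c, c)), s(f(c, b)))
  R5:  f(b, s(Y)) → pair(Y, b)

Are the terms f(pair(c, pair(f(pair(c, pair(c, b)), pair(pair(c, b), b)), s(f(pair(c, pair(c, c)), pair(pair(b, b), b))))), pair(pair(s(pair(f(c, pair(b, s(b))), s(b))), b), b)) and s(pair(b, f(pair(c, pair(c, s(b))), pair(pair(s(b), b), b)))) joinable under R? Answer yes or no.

yes — NF(t₁) = s(pair(b, s(b))), NF(t₂) = s(pair(b, s(b)))

Reduce t₁ = f(pair(c, pair(f(pair(c, pair(c, b)), pair(pair(c, b), b)), s(f(pair(c, pair(c, c)), pair(pair(b, b), b))))), pair(pair(s(pair(f(c, pair(b, s(b))), s(b))), b), b)):
1. f(pair(c, pair(f(pair(c, pair(c, b)), pair(pair(c, b), b)), s(f(pair(c, pair(c, c)), pair(pair(b, b), b))))), pair(pair(s(pair(f(c, pair(b, s(b))), s(b))), b), b))  →  f(pair(c, pair(c, s(f(pair(c, pair(c, c)), pair(pair(b, b), b))))), pair(pair(s(pair(f(c, pair(b, s(b))), s(b))), b), b))   [R2 at 1.2.1]
2. f(pair(c, pair(c, s(f(pair(c, pair(c, c)), pair(pair(b, b), b))))), pair(pair(s(pair(f(c, pair(b, s(b))), s(b))), b), b))  →  s(pair(f(c, pair(b, s(b))), s(b)))   [R2 at ε]
3. s(pair(f(c, pair(b, s(b))), s(b)))  →  s(pair(b, s(b)))   [R3 at 1.1]

Reduce t₂ = s(pair(b, f(pair(c, pair(c, s(b))), pair(pair(s(b), b), b)))):
1. s(pair(b, f(pair(c, pair(c, s(b))), pair(pair(s(b), b), b))))  →  s(pair(b, s(b)))   [R2 at 1.2]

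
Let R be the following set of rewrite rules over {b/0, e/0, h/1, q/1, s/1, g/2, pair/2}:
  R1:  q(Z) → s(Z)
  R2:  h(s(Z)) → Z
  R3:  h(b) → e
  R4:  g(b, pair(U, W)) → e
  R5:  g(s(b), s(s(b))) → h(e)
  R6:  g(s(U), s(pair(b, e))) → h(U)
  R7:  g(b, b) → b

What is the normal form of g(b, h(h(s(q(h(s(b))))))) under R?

1. g(b, h(h(s(q(h(s(b)))))))  →  g(b, h(q(h(s(b)))))   [R2 at 2.1]
2. g(b, h(q(h(s(b)))))  →  g(b, h(s(h(s(b)))))   [R1 at 2.1]
3. g(b, h(s(h(s(b)))))  →  g(b, h(s(b)))   [R2 at 2]
4. g(b, h(s(b)))  →  g(b, b)   [R2 at 2]
5. g(b, b)  →  b   [R7 at ε]

b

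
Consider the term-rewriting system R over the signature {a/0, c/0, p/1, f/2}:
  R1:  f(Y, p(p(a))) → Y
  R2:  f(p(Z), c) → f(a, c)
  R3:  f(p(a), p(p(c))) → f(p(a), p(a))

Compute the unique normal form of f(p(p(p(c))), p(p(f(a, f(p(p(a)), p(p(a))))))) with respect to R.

p(p(p(c)))

1. f(p(p(p(c))), p(p(f(a, f(p(p(a)), p(p(a)))))))  →  f(p(p(p(c))), p(p(f(a, p(p(a))))))   [R1 at 2.1.1.2]
2. f(p(p(p(c))), p(p(f(a, p(p(a))))))  →  f(p(p(p(c))), p(p(a)))   [R1 at 2.1.1]
3. f(p(p(p(c))), p(p(a)))  →  p(p(p(c)))   [R1 at ε]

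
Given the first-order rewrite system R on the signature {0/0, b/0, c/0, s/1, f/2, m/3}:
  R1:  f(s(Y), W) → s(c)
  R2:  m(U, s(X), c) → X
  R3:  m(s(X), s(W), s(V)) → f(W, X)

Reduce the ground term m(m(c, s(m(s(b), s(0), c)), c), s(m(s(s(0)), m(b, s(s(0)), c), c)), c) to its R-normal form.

0

1. m(m(c, s(m(s(b), s(0), c)), c), s(m(s(s(0)), m(b, s(s(0)), c), c)), c)  →  m(s(s(0)), m(b, s(s(0)), c), c)   [R2 at ε]
2. m(s(s(0)), m(b, s(s(0)), c), c)  →  m(s(s(0)), s(0), c)   [R2 at 2]
3. m(s(s(0)), s(0), c)  →  0   [R2 at ε]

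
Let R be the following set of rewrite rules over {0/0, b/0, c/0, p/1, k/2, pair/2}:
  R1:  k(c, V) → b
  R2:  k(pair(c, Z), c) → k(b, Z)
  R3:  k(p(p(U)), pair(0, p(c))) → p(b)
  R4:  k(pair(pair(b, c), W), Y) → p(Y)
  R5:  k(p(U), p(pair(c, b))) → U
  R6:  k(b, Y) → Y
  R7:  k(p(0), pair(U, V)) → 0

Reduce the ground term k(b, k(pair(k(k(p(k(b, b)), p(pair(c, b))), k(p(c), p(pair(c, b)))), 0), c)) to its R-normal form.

1. k(b, k(pair(k(k(p(k(b, b)), p(pair(c, b))), k(p(c), p(pair(c, b)))), 0), c))  →  k(pair(k(k(p(k(b, b)), p(pair(c, b))), k(p(c), p(pair(c, b)))), 0), c)   [R6 at ε]
2. k(pair(k(k(p(k(b, b)), p(pair(c, b))), k(p(c), p(pair(c, b)))), 0), c)  →  k(pair(k(k(b, b), k(p(c), p(pair(c, b)))), 0), c)   [R5 at 1.1.1]
3. k(pair(k(k(b, b), k(p(c), p(pair(c, b)))), 0), c)  →  k(pair(k(b, k(p(c), p(pair(c, b)))), 0), c)   [R6 at 1.1.1]
4. k(pair(k(b, k(p(c), p(pair(c, b)))), 0), c)  →  k(pair(k(p(c), p(pair(c, b))), 0), c)   [R6 at 1.1]
5. k(pair(k(p(c), p(pair(c, b))), 0), c)  →  k(pair(c, 0), c)   [R5 at 1.1]
6. k(pair(c, 0), c)  →  k(b, 0)   [R2 at ε]
7. k(b, 0)  →  0   [R6 at ε]

0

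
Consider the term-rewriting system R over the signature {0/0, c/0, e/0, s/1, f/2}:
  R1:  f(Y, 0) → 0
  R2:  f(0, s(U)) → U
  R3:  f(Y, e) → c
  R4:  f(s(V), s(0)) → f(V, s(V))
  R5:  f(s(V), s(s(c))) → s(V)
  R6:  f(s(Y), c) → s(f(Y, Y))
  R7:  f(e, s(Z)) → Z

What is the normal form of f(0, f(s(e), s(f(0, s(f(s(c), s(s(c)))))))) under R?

e

1. f(0, f(s(e), s(f(0, s(f(s(c), s(s(c))))))))  →  f(0, f(s(e), s(f(s(c), s(s(c))))))   [R2 at 2.2.1]
2. f(0, f(s(e), s(f(s(c), s(s(c))))))  →  f(0, f(s(e), s(s(c))))   [R5 at 2.2.1]
3. f(0, f(s(e), s(s(c))))  →  f(0, s(e))   [R5 at 2]
4. f(0, s(e))  →  e   [R2 at ε]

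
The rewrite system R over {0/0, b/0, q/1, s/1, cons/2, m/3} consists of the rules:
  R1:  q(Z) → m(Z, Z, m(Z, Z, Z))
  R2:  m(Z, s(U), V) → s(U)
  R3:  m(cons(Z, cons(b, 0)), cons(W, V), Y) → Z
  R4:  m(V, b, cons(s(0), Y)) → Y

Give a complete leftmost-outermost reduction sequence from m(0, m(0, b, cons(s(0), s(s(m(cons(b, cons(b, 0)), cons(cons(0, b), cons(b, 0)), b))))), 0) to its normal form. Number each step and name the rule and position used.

s(s(b))

1. m(0, m(0, b, cons(s(0), s(s(m(cons(b, cons(b, 0)), cons(cons(0, b), cons(b, 0)), b))))), 0)  →  m(0, s(s(m(cons(b, cons(b, 0)), cons(cons(0, b), cons(b, 0)), b))), 0)   [R4 at 2]
2. m(0, s(s(m(cons(b, cons(b, 0)), cons(cons(0, b), cons(b, 0)), b))), 0)  →  s(s(m(cons(b, cons(b, 0)), cons(cons(0, b), cons(b, 0)), b)))   [R2 at ε]
3. s(s(m(cons(b, cons(b, 0)), cons(cons(0, b), cons(b, 0)), b)))  →  s(s(b))   [R3 at 1.1]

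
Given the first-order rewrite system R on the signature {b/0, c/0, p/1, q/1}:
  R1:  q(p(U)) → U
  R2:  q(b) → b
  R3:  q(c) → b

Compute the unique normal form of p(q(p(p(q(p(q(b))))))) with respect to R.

p(p(b))

1. p(q(p(p(q(p(q(b)))))))  →  p(p(q(p(q(b)))))   [R1 at 1]
2. p(p(q(p(q(b)))))  →  p(p(q(b)))   [R1 at 1.1]
3. p(p(q(b)))  →  p(p(b))   [R2 at 1.1]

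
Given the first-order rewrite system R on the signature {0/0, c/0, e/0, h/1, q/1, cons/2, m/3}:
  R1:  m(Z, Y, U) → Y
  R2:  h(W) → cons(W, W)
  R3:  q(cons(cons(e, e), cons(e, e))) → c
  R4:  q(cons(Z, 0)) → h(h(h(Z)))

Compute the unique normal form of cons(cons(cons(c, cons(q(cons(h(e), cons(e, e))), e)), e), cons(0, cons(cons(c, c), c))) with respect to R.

1. cons(cons(cons(c, cons(q(cons(h(e), cons(e, e))), e)), e), cons(0, cons(cons(c, c), c)))  →  cons(cons(cons(c, cons(q(cons(cons(e, e), cons(e, e))), e)), e), cons(0, cons(cons(c, c), c)))   [R2 at 1.1.2.1.1.1]
2. cons(cons(cons(c, cons(q(cons(cons(e, e), cons(e, e))), e)), e), cons(0, cons(cons(c, c), c)))  →  cons(cons(cons(c, cons(c, e)), e), cons(0, cons(cons(c, c), c)))   [R3 at 1.1.2.1]

cons(cons(cons(c, cons(c, e)), e), cons(0, cons(cons(c, c), c)))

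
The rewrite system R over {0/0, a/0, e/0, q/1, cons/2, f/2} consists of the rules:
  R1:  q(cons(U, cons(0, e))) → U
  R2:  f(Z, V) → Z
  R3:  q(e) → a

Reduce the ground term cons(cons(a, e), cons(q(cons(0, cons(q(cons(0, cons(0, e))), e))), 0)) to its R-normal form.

cons(cons(a, e), cons(0, 0))

1. cons(cons(a, e), cons(q(cons(0, cons(q(cons(0, cons(0, e))), e))), 0))  →  cons(cons(a, e), cons(q(cons(0, cons(0, e))), 0))   [R1 at 2.1.1.2.1]
2. cons(cons(a, e), cons(q(cons(0, cons(0, e))), 0))  →  cons(cons(a, e), cons(0, 0))   [R1 at 2.1]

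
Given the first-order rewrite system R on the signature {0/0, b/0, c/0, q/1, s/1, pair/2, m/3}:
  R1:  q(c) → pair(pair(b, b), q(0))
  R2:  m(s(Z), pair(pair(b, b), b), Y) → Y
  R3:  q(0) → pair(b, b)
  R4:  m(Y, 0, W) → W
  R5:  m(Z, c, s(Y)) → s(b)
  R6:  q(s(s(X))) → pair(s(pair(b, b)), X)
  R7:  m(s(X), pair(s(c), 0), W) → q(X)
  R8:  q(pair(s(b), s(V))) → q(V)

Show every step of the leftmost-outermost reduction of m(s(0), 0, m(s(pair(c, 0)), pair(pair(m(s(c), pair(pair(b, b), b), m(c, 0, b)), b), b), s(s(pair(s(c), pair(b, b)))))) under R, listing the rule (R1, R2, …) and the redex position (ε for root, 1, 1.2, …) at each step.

s(s(pair(s(c), pair(b, b))))

1. m(s(0), 0, m(s(pair(c, 0)), pair(pair(m(s(c), pair(pair(b, b), b), m(c, 0, b)), b), b), s(s(pair(s(c), pair(b, b))))))  →  m(s(pair(c, 0)), pair(pair(m(s(c), pair(pair(b, b), b), m(c, 0, b)), b), b), s(s(pair(s(c), pair(b, b)))))   [R4 at ε]
2. m(s(pair(c, 0)), pair(pair(m(s(c), pair(pair(b, b), b), m(c, 0, b)), b), b), s(s(pair(s(c), pair(b, b)))))  →  m(s(pair(c, 0)), pair(pair(m(c, 0, b), b), b), s(s(pair(s(c), pair(b, b)))))   [R2 at 2.1.1]
3. m(s(pair(c, 0)), pair(pair(m(c, 0, b), b), b), s(s(pair(s(c), pair(b, b)))))  →  m(s(pair(c, 0)), pair(pair(b, b), b), s(s(pair(s(c), pair(b, b)))))   [R4 at 2.1.1]
4. m(s(pair(c, 0)), pair(pair(b, b), b), s(s(pair(s(c), pair(b, b)))))  →  s(s(pair(s(c), pair(b, b))))   [R2 at ε]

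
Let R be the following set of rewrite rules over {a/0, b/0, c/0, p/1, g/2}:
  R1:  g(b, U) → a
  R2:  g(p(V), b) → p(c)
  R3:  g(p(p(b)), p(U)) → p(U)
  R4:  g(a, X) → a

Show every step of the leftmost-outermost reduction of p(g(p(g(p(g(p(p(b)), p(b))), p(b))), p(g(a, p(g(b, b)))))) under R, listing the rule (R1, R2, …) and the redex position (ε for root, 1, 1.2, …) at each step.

p(p(a))

1. p(g(p(g(p(g(p(p(b)), p(b))), p(b))), p(g(a, p(g(b, b))))))  →  p(g(p(g(p(p(b)), p(b))), p(g(a, p(g(b, b))))))   [R3 at 1.1.1.1.1]
2. p(g(p(g(p(p(b)), p(b))), p(g(a, p(g(b, b))))))  →  p(g(p(p(b)), p(g(a, p(g(b, b))))))   [R3 at 1.1.1]
3. p(g(p(p(b)), p(g(a, p(g(b, b))))))  →  p(p(g(a, p(g(b, b)))))   [R3 at 1]
4. p(p(g(a, p(g(b, b)))))  →  p(p(a))   [R4 at 1.1]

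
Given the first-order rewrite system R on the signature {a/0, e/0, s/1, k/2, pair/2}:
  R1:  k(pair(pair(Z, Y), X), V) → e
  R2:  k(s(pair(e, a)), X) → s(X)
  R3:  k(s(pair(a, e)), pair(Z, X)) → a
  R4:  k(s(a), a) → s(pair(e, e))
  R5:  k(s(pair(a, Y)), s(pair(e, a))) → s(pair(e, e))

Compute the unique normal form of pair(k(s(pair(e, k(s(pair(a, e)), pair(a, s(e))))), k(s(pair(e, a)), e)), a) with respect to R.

1. pair(k(s(pair(e, k(s(pair(a, e)), pair(a, s(e))))), k(s(pair(e, a)), e)), a)  →  pair(k(s(pair(e, a)), k(s(pair(e, a)), e)), a)   [R3 at 1.1.1.2]
2. pair(k(s(pair(e, a)), k(s(pair(e, a)), e)), a)  →  pair(s(k(s(pair(e, a)), e)), a)   [R2 at 1]
3. pair(s(k(s(pair(e, a)), e)), a)  →  pair(s(s(e)), a)   [R2 at 1.1]

pair(s(s(e)), a)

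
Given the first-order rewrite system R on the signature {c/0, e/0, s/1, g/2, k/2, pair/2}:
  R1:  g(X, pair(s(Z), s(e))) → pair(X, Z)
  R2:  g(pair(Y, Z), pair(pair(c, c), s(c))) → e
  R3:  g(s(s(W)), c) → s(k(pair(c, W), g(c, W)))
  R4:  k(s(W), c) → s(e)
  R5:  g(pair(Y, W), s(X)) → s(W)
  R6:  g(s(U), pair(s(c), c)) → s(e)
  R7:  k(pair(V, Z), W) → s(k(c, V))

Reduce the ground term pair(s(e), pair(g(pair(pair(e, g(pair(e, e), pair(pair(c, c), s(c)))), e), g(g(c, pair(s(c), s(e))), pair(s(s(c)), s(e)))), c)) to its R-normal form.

1. pair(s(e), pair(g(pair(pair(e, g(pair(e, e), pair(pair(c, c), s(c)))), e), g(g(c, pair(s(c), s(e))), pair(s(s(c)), s(e)))), c))  →  pair(s(e), pair(g(pair(pair(e, e), e), g(g(c, pair(s(c), s(e))), pair(s(s(c)), s(e)))), c))   [R2 at 2.1.1.1.2]
2. pair(s(e), pair(g(pair(pair(e, e), e), g(g(c, pair(s(c), s(e))), pair(s(s(c)), s(e)))), c))  →  pair(s(e), pair(g(pair(pair(e, e), e), pair(g(c, pair(s(c), s(e))), s(c))), c))   [R1 at 2.1.2]
3. pair(s(e), pair(g(pair(pair(e, e), e), pair(g(c, pair(s(c), s(e))), s(c))), c))  →  pair(s(e), pair(g(pair(pair(e, e), e), pair(pair(c, c), s(c))), c))   [R1 at 2.1.2.1]
4. pair(s(e), pair(g(pair(pair(e, e), e), pair(pair(c, c), s(c))), c))  →  pair(s(e), pair(e, c))   [R2 at 2.1]

pair(s(e), pair(e, c))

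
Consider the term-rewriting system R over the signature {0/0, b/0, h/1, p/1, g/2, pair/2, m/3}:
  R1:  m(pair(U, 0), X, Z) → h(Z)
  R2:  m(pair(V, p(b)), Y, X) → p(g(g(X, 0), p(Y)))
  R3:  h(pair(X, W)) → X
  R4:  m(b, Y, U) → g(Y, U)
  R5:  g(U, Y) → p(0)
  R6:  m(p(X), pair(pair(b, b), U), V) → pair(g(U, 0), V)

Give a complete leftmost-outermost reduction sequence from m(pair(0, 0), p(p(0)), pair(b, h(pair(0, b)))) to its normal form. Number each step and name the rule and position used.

1. m(pair(0, 0), p(p(0)), pair(b, h(pair(0, b))))  →  h(pair(b, h(pair(0, b))))   [R1 at ε]
2. h(pair(b, h(pair(0, b))))  →  b   [R3 at ε]

b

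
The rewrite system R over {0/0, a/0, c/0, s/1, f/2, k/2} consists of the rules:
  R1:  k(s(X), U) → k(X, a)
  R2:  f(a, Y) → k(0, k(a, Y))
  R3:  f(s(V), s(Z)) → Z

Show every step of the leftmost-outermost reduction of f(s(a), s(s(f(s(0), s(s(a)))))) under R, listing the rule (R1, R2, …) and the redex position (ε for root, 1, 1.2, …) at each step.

s(s(a))

1. f(s(a), s(s(f(s(0), s(s(a))))))  →  s(f(s(0), s(s(a))))   [R3 at ε]
2. s(f(s(0), s(s(a))))  →  s(s(a))   [R3 at 1]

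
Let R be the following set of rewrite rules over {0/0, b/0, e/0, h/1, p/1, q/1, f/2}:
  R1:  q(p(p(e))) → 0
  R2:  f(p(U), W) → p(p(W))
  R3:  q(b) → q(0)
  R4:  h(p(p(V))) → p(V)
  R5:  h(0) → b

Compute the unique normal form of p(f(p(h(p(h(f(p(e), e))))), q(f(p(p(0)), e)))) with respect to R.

1. p(f(p(h(p(h(f(p(e), e))))), q(f(p(p(0)), e))))  →  p(p(p(q(f(p(p(0)), e)))))   [R2 at 1]
2. p(p(p(q(f(p(p(0)), e)))))  →  p(p(p(q(p(p(e))))))   [R2 at 1.1.1.1]
3. p(p(p(q(p(p(e))))))  →  p(p(p(0)))   [R1 at 1.1.1]

p(p(p(0)))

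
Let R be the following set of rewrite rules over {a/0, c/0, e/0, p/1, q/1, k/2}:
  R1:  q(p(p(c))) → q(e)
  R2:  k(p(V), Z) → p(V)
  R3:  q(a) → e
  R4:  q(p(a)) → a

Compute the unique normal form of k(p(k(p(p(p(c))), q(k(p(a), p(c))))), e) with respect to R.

p(p(p(p(c))))

1. k(p(k(p(p(p(c))), q(k(p(a), p(c))))), e)  →  p(k(p(p(p(c))), q(k(p(a), p(c)))))   [R2 at ε]
2. p(k(p(p(p(c))), q(k(p(a), p(c)))))  →  p(p(p(p(c))))   [R2 at 1]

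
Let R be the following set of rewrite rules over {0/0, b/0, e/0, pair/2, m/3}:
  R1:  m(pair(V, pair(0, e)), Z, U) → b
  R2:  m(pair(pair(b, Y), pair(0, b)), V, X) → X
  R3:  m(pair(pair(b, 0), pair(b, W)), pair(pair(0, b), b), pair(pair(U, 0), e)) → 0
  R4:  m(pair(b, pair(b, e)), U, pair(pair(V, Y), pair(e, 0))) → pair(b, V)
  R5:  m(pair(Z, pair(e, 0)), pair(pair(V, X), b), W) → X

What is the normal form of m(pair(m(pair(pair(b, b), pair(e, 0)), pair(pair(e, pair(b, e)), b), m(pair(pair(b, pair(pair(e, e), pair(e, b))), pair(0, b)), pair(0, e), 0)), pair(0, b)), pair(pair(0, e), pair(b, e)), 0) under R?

1. m(pair(m(pair(pair(b, b), pair(e, 0)), pair(pair(e, pair(b, e)), b), m(pair(pair(b, pair(pair(e, e), pair(e, b))), pair(0, b)), pair(0, e), 0)), pair(0, b)), pair(pair(0, e), pair(b, e)), 0)  →  m(pair(pair(b, e), pair(0, b)), pair(pair(0, e), pair(b, e)), 0)   [R5 at 1.1]
2. m(pair(pair(b, e), pair(0, b)), pair(pair(0, e), pair(b, e)), 0)  →  0   [R2 at ε]

0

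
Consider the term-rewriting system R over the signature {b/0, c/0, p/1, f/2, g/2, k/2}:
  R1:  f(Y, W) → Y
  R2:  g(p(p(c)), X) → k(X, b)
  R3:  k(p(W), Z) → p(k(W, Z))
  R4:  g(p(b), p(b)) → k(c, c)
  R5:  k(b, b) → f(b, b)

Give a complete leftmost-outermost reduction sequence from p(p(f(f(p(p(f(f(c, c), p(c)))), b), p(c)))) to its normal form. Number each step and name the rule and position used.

p(p(p(p(c))))

1. p(p(f(f(p(p(f(f(c, c), p(c)))), b), p(c))))  →  p(p(f(p(p(f(f(c, c), p(c)))), b)))   [R1 at 1.1]
2. p(p(f(p(p(f(f(c, c), p(c)))), b)))  →  p(p(p(p(f(f(c, c), p(c))))))   [R1 at 1.1]
3. p(p(p(p(f(f(c, c), p(c))))))  →  p(p(p(p(f(c, c)))))   [R1 at 1.1.1.1]
4. p(p(p(p(f(c, c)))))  →  p(p(p(p(c))))   [R1 at 1.1.1.1]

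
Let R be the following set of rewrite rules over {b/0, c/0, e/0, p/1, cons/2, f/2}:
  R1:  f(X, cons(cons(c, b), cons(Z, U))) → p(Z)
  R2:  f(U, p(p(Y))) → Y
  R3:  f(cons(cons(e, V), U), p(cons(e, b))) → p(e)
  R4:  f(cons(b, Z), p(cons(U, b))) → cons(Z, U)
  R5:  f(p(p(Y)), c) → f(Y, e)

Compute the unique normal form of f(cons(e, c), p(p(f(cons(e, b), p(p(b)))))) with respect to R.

b

1. f(cons(e, c), p(p(f(cons(e, b), p(p(b))))))  →  f(cons(e, b), p(p(b)))   [R2 at ε]
2. f(cons(e, b), p(p(b)))  →  b   [R2 at ε]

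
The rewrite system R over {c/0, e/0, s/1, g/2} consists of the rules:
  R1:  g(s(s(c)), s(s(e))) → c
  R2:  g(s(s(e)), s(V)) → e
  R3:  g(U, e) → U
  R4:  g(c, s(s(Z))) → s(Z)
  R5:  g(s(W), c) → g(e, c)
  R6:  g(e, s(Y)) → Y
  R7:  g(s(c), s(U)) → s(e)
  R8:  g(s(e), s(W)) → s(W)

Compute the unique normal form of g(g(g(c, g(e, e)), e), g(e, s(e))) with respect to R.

c

1. g(g(g(c, g(e, e)), e), g(e, s(e)))  →  g(g(c, g(e, e)), g(e, s(e)))   [R3 at 1]
2. g(g(c, g(e, e)), g(e, s(e)))  →  g(g(c, e), g(e, s(e)))   [R3 at 1.2]
3. g(g(c, e), g(e, s(e)))  →  g(c, g(e, s(e)))   [R3 at 1]
4. g(c, g(e, s(e)))  →  g(c, e)   [R6 at 2]
5. g(c, e)  →  c   [R3 at ε]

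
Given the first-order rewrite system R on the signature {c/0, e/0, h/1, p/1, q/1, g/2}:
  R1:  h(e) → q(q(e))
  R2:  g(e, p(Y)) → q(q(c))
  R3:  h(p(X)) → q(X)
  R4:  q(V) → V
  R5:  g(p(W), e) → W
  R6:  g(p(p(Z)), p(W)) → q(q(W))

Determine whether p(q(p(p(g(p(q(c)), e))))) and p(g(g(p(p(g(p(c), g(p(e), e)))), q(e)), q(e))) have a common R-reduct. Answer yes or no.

no — NF(t₁) = p(p(p(c))), NF(t₂) = p(c)

Reduce t₁ = p(q(p(p(g(p(q(c)), e))))):
1. p(q(p(p(g(p(q(c)), e)))))  →  p(p(p(g(p(q(c)), e))))   [R4 at 1]
2. p(p(p(g(p(q(c)), e))))  →  p(p(p(q(c))))   [R5 at 1.1.1]
3. p(p(p(q(c))))  →  p(p(p(c)))   [R4 at 1.1.1]

Reduce t₂ = p(g(g(p(p(g(p(c), g(p(e), e)))), q(e)), q(e))):
1. p(g(g(p(p(g(p(c), g(p(e), e)))), q(e)), q(e)))  →  p(g(g(p(p(g(p(c), e))), q(e)), q(e)))   [R5 at 1.1.1.1.1.2]
2. p(g(g(p(p(g(p(c), e))), q(e)), q(e)))  →  p(g(g(p(p(c)), q(e)), q(e)))   [R5 at 1.1.1.1.1]
3. p(g(g(p(p(c)), q(e)), q(e)))  →  p(g(g(p(p(c)), e), q(e)))   [R4 at 1.1.2]
4. p(g(g(p(p(c)), e), q(e)))  →  p(g(p(c), q(e)))   [R5 at 1.1]
5. p(g(p(c), q(e)))  →  p(g(p(c), e))   [R4 at 1.2]
6. p(g(p(c), e))  →  p(c)   [R5 at 1]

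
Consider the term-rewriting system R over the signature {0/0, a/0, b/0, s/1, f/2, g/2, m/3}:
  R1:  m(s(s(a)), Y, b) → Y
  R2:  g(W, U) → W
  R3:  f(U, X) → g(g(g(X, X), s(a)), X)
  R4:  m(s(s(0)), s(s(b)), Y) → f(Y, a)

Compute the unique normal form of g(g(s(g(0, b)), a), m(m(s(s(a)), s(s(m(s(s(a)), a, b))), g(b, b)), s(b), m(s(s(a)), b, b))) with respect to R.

1. g(g(s(g(0, b)), a), m(m(s(s(a)), s(s(m(s(s(a)), a, b))), g(b, b)), s(b), m(s(s(a)), b, b)))  →  g(s(g(0, b)), a)   [R2 at ε]
2. g(s(g(0, b)), a)  →  s(g(0, b))   [R2 at ε]
3. s(g(0, b))  →  s(0)   [R2 at 1]

s(0)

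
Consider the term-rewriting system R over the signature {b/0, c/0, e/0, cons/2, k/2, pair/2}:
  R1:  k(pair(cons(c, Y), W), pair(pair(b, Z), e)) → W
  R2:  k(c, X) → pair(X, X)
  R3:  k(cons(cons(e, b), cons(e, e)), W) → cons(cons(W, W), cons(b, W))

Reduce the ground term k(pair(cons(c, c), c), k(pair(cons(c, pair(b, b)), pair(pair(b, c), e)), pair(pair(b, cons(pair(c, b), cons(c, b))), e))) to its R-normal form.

1. k(pair(cons(c, c), c), k(pair(cons(c, pair(b, b)), pair(pair(b, c), e)), pair(pair(b, cons(pair(c, b), cons(c, b))), e)))  →  k(pair(cons(c, c), c), pair(pair(b, c), e))   [R1 at 2]
2. k(pair(cons(c, c), c), pair(pair(b, c), e))  →  c   [R1 at ε]

c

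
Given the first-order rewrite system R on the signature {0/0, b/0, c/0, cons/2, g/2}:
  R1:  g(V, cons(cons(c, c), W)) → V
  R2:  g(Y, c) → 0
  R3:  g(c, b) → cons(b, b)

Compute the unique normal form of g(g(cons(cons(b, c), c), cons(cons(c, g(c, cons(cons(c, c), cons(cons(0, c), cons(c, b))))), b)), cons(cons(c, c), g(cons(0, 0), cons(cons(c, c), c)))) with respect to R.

cons(cons(b, c), c)

1. g(g(cons(cons(b, c), c), cons(cons(c, g(c, cons(cons(c, c), cons(cons(0, c), cons(c, b))))), b)), cons(cons(c, c), g(cons(0, 0), cons(cons(c, c), c))))  →  g(cons(cons(b, c), c), cons(cons(c, g(c, cons(cons(c, c), cons(cons(0, c), cons(c, b))))), b))   [R1 at ε]
2. g(cons(cons(b, c), c), cons(cons(c, g(c, cons(cons(c, c), cons(cons(0, c), cons(c, b))))), b))  →  g(cons(cons(b, c), c), cons(cons(c, c), b))   [R1 at 2.1.2]
3. g(cons(cons(b, c), c), cons(cons(c, c), b))  →  cons(cons(b, c), c)   [R1 at ε]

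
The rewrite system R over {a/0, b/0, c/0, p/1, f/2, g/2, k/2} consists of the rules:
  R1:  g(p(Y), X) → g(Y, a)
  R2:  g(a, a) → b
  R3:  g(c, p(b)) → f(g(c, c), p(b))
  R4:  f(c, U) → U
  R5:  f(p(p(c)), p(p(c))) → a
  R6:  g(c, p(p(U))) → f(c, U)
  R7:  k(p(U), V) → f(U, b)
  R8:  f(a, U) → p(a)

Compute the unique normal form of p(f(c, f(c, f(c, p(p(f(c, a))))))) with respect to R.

1. p(f(c, f(c, f(c, p(p(f(c, a)))))))  →  p(f(c, f(c, p(p(f(c, a))))))   [R4 at 1]
2. p(f(c, f(c, p(p(f(c, a))))))  →  p(f(c, p(p(f(c, a)))))   [R4 at 1]
3. p(f(c, p(p(f(c, a)))))  →  p(p(p(f(c, a))))   [R4 at 1]
4. p(p(p(f(c, a))))  →  p(p(p(a)))   [R4 at 1.1.1]

p(p(p(a)))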